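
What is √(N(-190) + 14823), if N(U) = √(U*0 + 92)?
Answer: √(14823 + 2*√23) ≈ 121.79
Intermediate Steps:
N(U) = 2*√23 (N(U) = √(0 + 92) = √92 = 2*√23)
√(N(-190) + 14823) = √(2*√23 + 14823) = √(14823 + 2*√23)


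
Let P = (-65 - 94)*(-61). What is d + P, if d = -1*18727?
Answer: -9028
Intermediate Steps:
P = 9699 (P = -159*(-61) = 9699)
d = -18727
d + P = -18727 + 9699 = -9028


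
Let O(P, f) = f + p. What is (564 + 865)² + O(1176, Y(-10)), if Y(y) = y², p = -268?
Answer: 2041873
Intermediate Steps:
O(P, f) = -268 + f (O(P, f) = f - 268 = -268 + f)
(564 + 865)² + O(1176, Y(-10)) = (564 + 865)² + (-268 + (-10)²) = 1429² + (-268 + 100) = 2042041 - 168 = 2041873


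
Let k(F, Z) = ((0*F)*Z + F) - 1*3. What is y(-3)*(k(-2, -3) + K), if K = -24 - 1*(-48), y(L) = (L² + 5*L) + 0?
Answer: -114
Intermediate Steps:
y(L) = L² + 5*L
K = 24 (K = -24 + 48 = 24)
k(F, Z) = -3 + F (k(F, Z) = (0*Z + F) - 3 = (0 + F) - 3 = F - 3 = -3 + F)
y(-3)*(k(-2, -3) + K) = (-3*(5 - 3))*((-3 - 2) + 24) = (-3*2)*(-5 + 24) = -6*19 = -114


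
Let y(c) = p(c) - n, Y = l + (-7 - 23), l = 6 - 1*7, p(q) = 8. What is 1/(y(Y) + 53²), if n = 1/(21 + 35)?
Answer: 56/157751 ≈ 0.00035499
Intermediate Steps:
n = 1/56 ≈ 0.017857
l = -1 (l = 6 - 7 = -1)
Y = -31 (Y = -1 + (-7 - 23) = -1 - 30 = -31)
y(c) = 447/56 (y(c) = 8 - 1*1/56 = 8 - 1/56 = 447/56)
1/(y(Y) + 53²) = 1/(447/56 + 53²) = 1/(447/56 + 2809) = 1/(157751/56) = 56/157751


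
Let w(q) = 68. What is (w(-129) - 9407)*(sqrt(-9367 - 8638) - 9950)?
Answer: 92923050 - 9339*I*sqrt(18005) ≈ 9.2923e+7 - 1.2531e+6*I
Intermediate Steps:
(w(-129) - 9407)*(sqrt(-9367 - 8638) - 9950) = (68 - 9407)*(sqrt(-9367 - 8638) - 9950) = -9339*(sqrt(-18005) - 9950) = -9339*(I*sqrt(18005) - 9950) = -9339*(-9950 + I*sqrt(18005)) = 92923050 - 9339*I*sqrt(18005)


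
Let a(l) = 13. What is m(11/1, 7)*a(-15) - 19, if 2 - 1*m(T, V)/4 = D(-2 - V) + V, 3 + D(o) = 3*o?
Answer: 1281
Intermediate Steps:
D(o) = -3 + 3*o
m(T, V) = 44 + 8*V (m(T, V) = 8 - 4*((-3 + 3*(-2 - V)) + V) = 8 - 4*((-3 + (-6 - 3*V)) + V) = 8 - 4*((-9 - 3*V) + V) = 8 - 4*(-9 - 2*V) = 8 + (36 + 8*V) = 44 + 8*V)
m(11/1, 7)*a(-15) - 19 = (44 + 8*7)*13 - 19 = (44 + 56)*13 - 19 = 100*13 - 19 = 1300 - 19 = 1281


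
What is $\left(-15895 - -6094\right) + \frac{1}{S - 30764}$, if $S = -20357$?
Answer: $- \frac{501036922}{51121} \approx -9801.0$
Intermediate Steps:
$\left(-15895 - -6094\right) + \frac{1}{S - 30764} = \left(-15895 - -6094\right) + \frac{1}{-20357 - 30764} = \left(-15895 + 6094\right) + \frac{1}{-51121} = -9801 - \frac{1}{51121} = - \frac{501036922}{51121}$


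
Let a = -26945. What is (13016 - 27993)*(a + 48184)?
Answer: -318096503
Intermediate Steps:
(13016 - 27993)*(a + 48184) = (13016 - 27993)*(-26945 + 48184) = -14977*21239 = -318096503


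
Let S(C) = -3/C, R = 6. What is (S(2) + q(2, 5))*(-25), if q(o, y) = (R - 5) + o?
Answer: -75/2 ≈ -37.500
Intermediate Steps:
q(o, y) = 1 + o (q(o, y) = (6 - 5) + o = 1 + o)
(S(2) + q(2, 5))*(-25) = (-3/2 + (1 + 2))*(-25) = (-3*1/2 + 3)*(-25) = (-3/2 + 3)*(-25) = (3/2)*(-25) = -75/2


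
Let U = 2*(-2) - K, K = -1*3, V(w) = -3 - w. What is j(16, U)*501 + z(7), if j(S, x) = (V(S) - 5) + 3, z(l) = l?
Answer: -10514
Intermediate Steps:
K = -3
U = -1 (U = 2*(-2) - 1*(-3) = -4 + 3 = -1)
j(S, x) = -5 - S (j(S, x) = ((-3 - S) - 5) + 3 = (-8 - S) + 3 = -5 - S)
j(16, U)*501 + z(7) = (-5 - 1*16)*501 + 7 = (-5 - 16)*501 + 7 = -21*501 + 7 = -10521 + 7 = -10514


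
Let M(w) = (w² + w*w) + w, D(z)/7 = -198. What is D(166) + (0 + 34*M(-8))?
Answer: 2694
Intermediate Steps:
D(z) = -1386 (D(z) = 7*(-198) = -1386)
M(w) = w + 2*w² (M(w) = (w² + w²) + w = 2*w² + w = w + 2*w²)
D(166) + (0 + 34*M(-8)) = -1386 + (0 + 34*(-8*(1 + 2*(-8)))) = -1386 + (0 + 34*(-8*(1 - 16))) = -1386 + (0 + 34*(-8*(-15))) = -1386 + (0 + 34*120) = -1386 + (0 + 4080) = -1386 + 4080 = 2694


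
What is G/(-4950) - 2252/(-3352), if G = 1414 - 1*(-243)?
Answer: 349571/1037025 ≈ 0.33709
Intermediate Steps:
G = 1657 (G = 1414 + 243 = 1657)
G/(-4950) - 2252/(-3352) = 1657/(-4950) - 2252/(-3352) = 1657*(-1/4950) - 2252*(-1/3352) = -1657/4950 + 563/838 = 349571/1037025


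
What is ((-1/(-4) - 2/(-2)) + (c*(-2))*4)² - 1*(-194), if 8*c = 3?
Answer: 3153/16 ≈ 197.06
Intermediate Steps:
c = 3/8 (c = (⅛)*3 = 3/8 ≈ 0.37500)
((-1/(-4) - 2/(-2)) + (c*(-2))*4)² - 1*(-194) = ((-1/(-4) - 2/(-2)) + ((3/8)*(-2))*4)² - 1*(-194) = ((-1*(-¼) - 2*(-½)) - ¾*4)² + 194 = ((¼ + 1) - 3)² + 194 = (5/4 - 3)² + 194 = (-7/4)² + 194 = 49/16 + 194 = 3153/16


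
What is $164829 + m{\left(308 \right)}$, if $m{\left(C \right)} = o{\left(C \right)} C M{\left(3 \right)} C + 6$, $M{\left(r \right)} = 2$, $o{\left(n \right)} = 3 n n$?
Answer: $53995235811$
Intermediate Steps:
$o{\left(n \right)} = 3 n^{2}$
$m{\left(C \right)} = 6 + 6 C^{4}$ ($m{\left(C \right)} = 3 C^{2} C 2 C + 6 = 3 C^{2} \cdot 2 C C + 6 = 3 C^{2} \cdot 2 C^{2} + 6 = 6 C^{4} + 6 = 6 + 6 C^{4}$)
$164829 + m{\left(308 \right)} = 164829 + \left(6 + 6 \cdot 308^{4}\right) = 164829 + \left(6 + 6 \cdot 8999178496\right) = 164829 + \left(6 + 53995070976\right) = 164829 + 53995070982 = 53995235811$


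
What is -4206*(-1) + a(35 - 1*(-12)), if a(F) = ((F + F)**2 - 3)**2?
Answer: 78026095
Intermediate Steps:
a(F) = (-3 + 4*F**2)**2 (a(F) = ((2*F)**2 - 3)**2 = (4*F**2 - 3)**2 = (-3 + 4*F**2)**2)
-4206*(-1) + a(35 - 1*(-12)) = -4206*(-1) + (-3 + 4*(35 - 1*(-12))**2)**2 = 4206 + (-3 + 4*(35 + 12)**2)**2 = 4206 + (-3 + 4*47**2)**2 = 4206 + (-3 + 4*2209)**2 = 4206 + (-3 + 8836)**2 = 4206 + 8833**2 = 4206 + 78021889 = 78026095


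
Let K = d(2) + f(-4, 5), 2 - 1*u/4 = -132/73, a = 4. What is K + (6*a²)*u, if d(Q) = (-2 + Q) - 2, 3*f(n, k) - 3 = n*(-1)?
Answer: 320329/219 ≈ 1462.7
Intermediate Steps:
f(n, k) = 1 - n/3 (f(n, k) = 1 + (n*(-1))/3 = 1 + (-n)/3 = 1 - n/3)
d(Q) = -4 + Q
u = 1112/73 (u = 8 - (-528)/73 = 8 - 4*(-132/73) = 8 + 528/73 = 1112/73 ≈ 15.233)
K = ⅓ (K = (-4 + 2) + (1 - ⅓*(-4)) = -2 + (1 + 4/3) = -2 + 7/3 = ⅓ ≈ 0.33333)
K + (6*a²)*u = ⅓ + (6*4²)*(1112/73) = ⅓ + (6*16)*(1112/73) = ⅓ + 96*(1112/73) = ⅓ + 106752/73 = 320329/219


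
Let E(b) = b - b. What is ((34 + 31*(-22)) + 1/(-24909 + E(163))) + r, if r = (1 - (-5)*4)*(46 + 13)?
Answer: 14721218/24909 ≈ 591.00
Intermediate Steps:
r = 1239 (r = (1 - 5*(-4))*59 = (1 + 20)*59 = 21*59 = 1239)
E(b) = 0
((34 + 31*(-22)) + 1/(-24909 + E(163))) + r = ((34 + 31*(-22)) + 1/(-24909 + 0)) + 1239 = ((34 - 682) + 1/(-24909)) + 1239 = (-648 - 1/24909) + 1239 = -16141033/24909 + 1239 = 14721218/24909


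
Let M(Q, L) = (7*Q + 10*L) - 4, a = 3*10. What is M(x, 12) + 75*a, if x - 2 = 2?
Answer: 2394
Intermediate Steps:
x = 4 (x = 2 + 2 = 4)
a = 30
M(Q, L) = -4 + 7*Q + 10*L
M(x, 12) + 75*a = (-4 + 7*4 + 10*12) + 75*30 = (-4 + 28 + 120) + 2250 = 144 + 2250 = 2394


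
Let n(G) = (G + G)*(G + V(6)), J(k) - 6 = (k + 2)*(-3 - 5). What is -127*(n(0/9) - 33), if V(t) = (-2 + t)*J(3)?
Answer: 4191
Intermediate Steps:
J(k) = -10 - 8*k (J(k) = 6 + (k + 2)*(-3 - 5) = 6 + (2 + k)*(-8) = 6 + (-16 - 8*k) = -10 - 8*k)
V(t) = 68 - 34*t (V(t) = (-2 + t)*(-10 - 8*3) = (-2 + t)*(-10 - 24) = (-2 + t)*(-34) = 68 - 34*t)
n(G) = 2*G*(-136 + G) (n(G) = (G + G)*(G + (68 - 34*6)) = (2*G)*(G + (68 - 204)) = (2*G)*(G - 136) = (2*G)*(-136 + G) = 2*G*(-136 + G))
-127*(n(0/9) - 33) = -127*(2*(0/9)*(-136 + 0/9) - 33) = -127*(2*(0*(1/9))*(-136 + 0*(1/9)) - 33) = -127*(2*0*(-136 + 0) - 33) = -127*(2*0*(-136) - 33) = -127*(0 - 33) = -127*(-33) = 4191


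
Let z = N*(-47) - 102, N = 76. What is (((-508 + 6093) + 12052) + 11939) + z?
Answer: 25902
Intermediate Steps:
z = -3674 (z = 76*(-47) - 102 = -3572 - 102 = -3674)
(((-508 + 6093) + 12052) + 11939) + z = (((-508 + 6093) + 12052) + 11939) - 3674 = ((5585 + 12052) + 11939) - 3674 = (17637 + 11939) - 3674 = 29576 - 3674 = 25902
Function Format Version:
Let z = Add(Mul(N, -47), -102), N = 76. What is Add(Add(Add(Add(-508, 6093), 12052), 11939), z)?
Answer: 25902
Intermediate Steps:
z = -3674 (z = Add(Mul(76, -47), -102) = Add(-3572, -102) = -3674)
Add(Add(Add(Add(-508, 6093), 12052), 11939), z) = Add(Add(Add(Add(-508, 6093), 12052), 11939), -3674) = Add(Add(Add(5585, 12052), 11939), -3674) = Add(Add(17637, 11939), -3674) = Add(29576, -3674) = 25902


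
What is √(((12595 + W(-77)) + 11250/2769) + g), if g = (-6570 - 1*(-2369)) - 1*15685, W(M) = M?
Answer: I*√6273551622/923 ≈ 85.813*I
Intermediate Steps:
g = -19886 (g = (-6570 + 2369) - 15685 = -4201 - 15685 = -19886)
√(((12595 + W(-77)) + 11250/2769) + g) = √(((12595 - 77) + 11250/2769) - 19886) = √((12518 + 11250*(1/2769)) - 19886) = √((12518 + 3750/923) - 19886) = √(11557864/923 - 19886) = √(-6796914/923) = I*√6273551622/923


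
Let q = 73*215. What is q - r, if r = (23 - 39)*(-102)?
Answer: 14063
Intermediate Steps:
r = 1632 (r = -16*(-102) = 1632)
q = 15695
q - r = 15695 - 1*1632 = 15695 - 1632 = 14063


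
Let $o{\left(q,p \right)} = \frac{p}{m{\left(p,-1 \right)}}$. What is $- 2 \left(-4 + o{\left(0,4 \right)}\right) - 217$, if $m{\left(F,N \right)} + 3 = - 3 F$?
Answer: $- \frac{3127}{15} \approx -208.47$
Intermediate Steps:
$m{\left(F,N \right)} = -3 - 3 F$
$o{\left(q,p \right)} = \frac{p}{-3 - 3 p}$
$- 2 \left(-4 + o{\left(0,4 \right)}\right) - 217 = - 2 \left(-4 - \frac{4}{3 + 3 \cdot 4}\right) - 217 = - 2 \left(-4 - \frac{4}{3 + 12}\right) - 217 = - 2 \left(-4 - \frac{4}{15}\right) - 217 = \left(-2\right) \left(- \frac{64}{15}\right) - 217 = \frac{128}{15} - 217 = - \frac{3127}{15}$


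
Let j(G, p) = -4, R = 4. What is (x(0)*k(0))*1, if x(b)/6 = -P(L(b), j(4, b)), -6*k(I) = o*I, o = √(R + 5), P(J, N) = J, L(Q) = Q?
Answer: 0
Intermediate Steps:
o = 3 (o = √(4 + 5) = √9 = 3)
k(I) = -I/2
x(b) = -6*b (x(b) = 6*(-b) = -6*b)
(x(0)*k(0))*1 = ((-6*0)*(-½*0))*1 = (0*0)*1 = 0*1 = 0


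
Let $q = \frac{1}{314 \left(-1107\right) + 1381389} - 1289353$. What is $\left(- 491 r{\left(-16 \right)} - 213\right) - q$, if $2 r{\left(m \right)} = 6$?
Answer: $\frac{1331178555596}{1033791} \approx 1.2877 \cdot 10^{6}$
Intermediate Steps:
$r{\left(m \right)} = 3$ ($r{\left(m \right)} = \frac{1}{2} \cdot 6 = 3$)
$q = - \frac{1332921527222}{1033791}$ ($q = \frac{1}{-347598 + 1381389} - 1289353 = \frac{1}{1033791} - 1289353 = - \frac{1332921527222}{1033791} \approx -1.2894 \cdot 10^{6}$)
$\left(- 491 r{\left(-16 \right)} - 213\right) - q = \left(\left(-491\right) 3 - 213\right) - - \frac{1332921527222}{1033791} = \left(-1473 - 213\right) + \frac{1332921527222}{1033791} = -1686 + \frac{1332921527222}{1033791} = \frac{1331178555596}{1033791}$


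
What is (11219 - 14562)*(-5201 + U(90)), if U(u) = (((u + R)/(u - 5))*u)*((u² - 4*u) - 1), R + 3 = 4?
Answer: -42081901295/17 ≈ -2.4754e+9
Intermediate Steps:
R = 1 (R = -3 + 4 = 1)
U(u) = u*(1 + u)*(-1 + u² - 4*u)/(-5 + u) (U(u) = (((u + 1)/(u - 5))*u)*((u² - 4*u) - 1) = (((1 + u)/(-5 + u))*u)*(-1 + u² - 4*u) = (u*(1 + u)/(-5 + u))*(-1 + u² - 4*u) = u*(1 + u)*(-1 + u² - 4*u)/(-5 + u))
(11219 - 14562)*(-5201 + U(90)) = (11219 - 14562)*(-5201 + 90*(-1 + 90³ - 5*90 - 3*90²)/(-5 + 90)) = -3343*(-5201 + 90*(-1 + 729000 - 450 - 3*8100)/85) = -3343*(-5201 + 90*(1/85)*(-1 + 729000 - 450 - 24300)) = -3343*(-5201 + 90*(1/85)*704249) = -3343*(-5201 + 12676482/17) = -3343*12588065/17 = -42081901295/17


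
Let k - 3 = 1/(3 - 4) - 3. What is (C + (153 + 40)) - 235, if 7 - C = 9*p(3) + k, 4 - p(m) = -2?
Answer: -88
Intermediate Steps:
p(m) = 6 (p(m) = 4 - 1*(-2) = 4 + 2 = 6)
k = -1 (k = 3 + (1/(3 - 4) - 3) = 3 + (1/(-1) - 3) = 3 + (-1 - 3) = 3 - 4 = -1)
C = -46 (C = 7 - (9*6 - 1) = 7 - (54 - 1) = 7 - 1*53 = 7 - 53 = -46)
(C + (153 + 40)) - 235 = (-46 + (153 + 40)) - 235 = (-46 + 193) - 235 = 147 - 235 = -88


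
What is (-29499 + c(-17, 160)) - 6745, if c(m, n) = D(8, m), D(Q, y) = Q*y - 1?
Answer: -36381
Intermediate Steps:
D(Q, y) = -1 + Q*y
c(m, n) = -1 + 8*m
(-29499 + c(-17, 160)) - 6745 = (-29499 + (-1 + 8*(-17))) - 6745 = (-29499 + (-1 - 136)) - 6745 = (-29499 - 137) - 6745 = -29636 - 6745 = -36381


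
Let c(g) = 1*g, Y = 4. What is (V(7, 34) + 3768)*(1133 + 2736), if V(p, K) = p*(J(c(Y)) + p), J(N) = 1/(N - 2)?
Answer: 29563029/2 ≈ 1.4782e+7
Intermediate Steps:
c(g) = g
J(N) = 1/(-2 + N)
V(p, K) = p*(1/2 + p) (V(p, K) = p*(1/(-2 + 4) + p) = p*(1/2 + p))
(V(7, 34) + 3768)*(1133 + 2736) = (7*(1/2 + 7) + 3768)*(1133 + 2736) = (7*(15/2) + 3768)*3869 = (105/2 + 3768)*3869 = (7641/2)*3869 = 29563029/2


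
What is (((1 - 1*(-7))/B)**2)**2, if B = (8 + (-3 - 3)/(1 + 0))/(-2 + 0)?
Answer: 4096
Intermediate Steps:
B = -1 (B = (8 - 6/1)/(-2) = (8 - 6*1)*(-1/2) = (8 - 6)*(-1/2) = 2*(-1/2) = -1)
(((1 - 1*(-7))/B)**2)**2 = (((1 - 1*(-7))/(-1))**2)**2 = (((1 + 7)*(-1))**2)**2 = ((8*(-1))**2)**2 = ((-8)**2)**2 = 64**2 = 4096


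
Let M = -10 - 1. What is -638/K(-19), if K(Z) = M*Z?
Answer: -58/19 ≈ -3.0526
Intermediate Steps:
M = -11
K(Z) = -11*Z
-638/K(-19) = -638/((-11*(-19))) = -638/209 = -638*1/209 = -58/19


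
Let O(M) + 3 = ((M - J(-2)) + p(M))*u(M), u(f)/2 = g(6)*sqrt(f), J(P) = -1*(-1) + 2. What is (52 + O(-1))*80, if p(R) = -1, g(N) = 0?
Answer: 3920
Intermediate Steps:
J(P) = 3 (J(P) = 1 + 2 = 3)
u(f) = 0 (u(f) = 2*(0*sqrt(f)) = 2*0 = 0)
O(M) = -3 (O(M) = -3 + ((M - 1*3) - 1)*0 = -3 + ((M - 3) - 1)*0 = -3 + ((-3 + M) - 1)*0 = -3 + (-4 + M)*0 = -3 + 0 = -3)
(52 + O(-1))*80 = (52 - 3)*80 = 49*80 = 3920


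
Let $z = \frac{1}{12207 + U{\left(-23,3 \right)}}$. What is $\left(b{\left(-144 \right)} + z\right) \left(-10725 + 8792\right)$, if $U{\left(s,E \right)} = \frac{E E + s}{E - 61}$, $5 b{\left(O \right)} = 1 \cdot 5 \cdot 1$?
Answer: $- \frac{684357387}{354010} \approx -1933.2$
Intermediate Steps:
$b{\left(O \right)} = 1$ ($b{\left(O \right)} = \frac{1 \cdot 5 \cdot 1}{5} = \frac{5 \cdot 1}{5} = \frac{1}{5} \cdot 5 = 1$)
$U{\left(s,E \right)} = \frac{s + E^{2}}{-61 + E}$ ($U{\left(s,E \right)} = \frac{E^{2} + s}{-61 + E} = \frac{s + E^{2}}{-61 + E}$)
$z = \frac{29}{354010}$ ($z = \frac{1}{12207 + \frac{-23 + 3^{2}}{-61 + 3}} = \frac{1}{12207 + \frac{-23 + 9}{-58}} = \frac{1}{12207 - - \frac{7}{29}} = \frac{1}{12207 + \frac{7}{29}} = \frac{1}{\frac{354010}{29}} = \frac{29}{354010} \approx 8.1919 \cdot 10^{-5}$)
$\left(b{\left(-144 \right)} + z\right) \left(-10725 + 8792\right) = \left(1 + \frac{29}{354010}\right) \left(-10725 + 8792\right) = \frac{354039}{354010} \left(-1933\right) = - \frac{684357387}{354010}$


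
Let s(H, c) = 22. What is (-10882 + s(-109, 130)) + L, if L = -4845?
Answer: -15705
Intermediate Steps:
(-10882 + s(-109, 130)) + L = (-10882 + 22) - 4845 = -10860 - 4845 = -15705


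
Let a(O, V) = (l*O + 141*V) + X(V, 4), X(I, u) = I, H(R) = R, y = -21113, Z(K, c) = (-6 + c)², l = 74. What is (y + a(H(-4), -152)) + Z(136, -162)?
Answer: -14769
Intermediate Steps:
a(O, V) = 74*O + 142*V (a(O, V) = (74*O + 141*V) + V = 74*O + 142*V)
(y + a(H(-4), -152)) + Z(136, -162) = (-21113 + (74*(-4) + 142*(-152))) + (-6 - 162)² = (-21113 + (-296 - 21584)) + (-168)² = (-21113 - 21880) + 28224 = -42993 + 28224 = -14769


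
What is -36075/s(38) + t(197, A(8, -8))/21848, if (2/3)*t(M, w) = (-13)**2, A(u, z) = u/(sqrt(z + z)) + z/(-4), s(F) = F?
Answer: -788156967/830224 ≈ -949.33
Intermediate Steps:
A(u, z) = -z/4 + u*sqrt(2)/(2*sqrt(z)) (A(u, z) = u/(sqrt(2*z)) + z*(-1/4) = u/((sqrt(2)*sqrt(z))) - z/4 = u*(sqrt(2)/(2*sqrt(z))) - z/4 = u*sqrt(2)/(2*sqrt(z)) - z/4 = -z/4 + u*sqrt(2)/(2*sqrt(z)))
t(M, w) = 507/2 (t(M, w) = (3/2)*(-13)**2 = (3/2)*169 = 507/2)
-36075/s(38) + t(197, A(8, -8))/21848 = -36075/38 + (507/2)/21848 = -36075*1/38 + (507/2)*(1/21848) = -36075/38 + 507/43696 = -788156967/830224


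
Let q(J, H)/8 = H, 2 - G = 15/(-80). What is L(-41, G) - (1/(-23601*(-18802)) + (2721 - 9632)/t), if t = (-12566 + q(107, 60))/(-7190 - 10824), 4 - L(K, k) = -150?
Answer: 28034984470603955/2681557090086 ≈ 10455.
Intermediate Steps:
G = 35/16 (G = 2 - 15/(-80) = 2 - 15*(-1)/80 = 2 - 1*(-3/16) = 2 + 3/16 = 35/16 ≈ 2.1875)
q(J, H) = 8*H
L(K, k) = 154 (L(K, k) = 4 - 1*(-150) = 4 + 150 = 154)
t = 6043/9007 (t = (-12566 + 8*60)/(-7190 - 10824) = (-12566 + 480)/(-18014) = -12086*(-1/18014) = 6043/9007 ≈ 0.67092)
L(-41, G) - (1/(-23601*(-18802)) + (2721 - 9632)/t) = 154 - (1/(-23601*(-18802)) + (2721 - 9632)/(6043/9007)) = 154 - (-1/23601*(-1/18802) - 6911*9007/6043) = 154 - (1/443746002 - 62247377/6043) = 154 - 1*(-27622024678730711/2681557090086) = 154 + 27622024678730711/2681557090086 = 28034984470603955/2681557090086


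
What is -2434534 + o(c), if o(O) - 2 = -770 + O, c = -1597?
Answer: -2436899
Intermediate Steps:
o(O) = -768 + O (o(O) = 2 + (-770 + O) = -768 + O)
-2434534 + o(c) = -2434534 + (-768 - 1597) = -2434534 - 2365 = -2436899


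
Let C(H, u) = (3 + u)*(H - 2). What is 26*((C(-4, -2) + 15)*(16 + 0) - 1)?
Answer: 3718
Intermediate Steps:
C(H, u) = (-2 + H)*(3 + u) (C(H, u) = (3 + u)*(-2 + H) = (-2 + H)*(3 + u))
26*((C(-4, -2) + 15)*(16 + 0) - 1) = 26*(((-6 - 2*(-2) + 3*(-4) - 4*(-2)) + 15)*(16 + 0) - 1) = 26*(((-6 + 4 - 12 + 8) + 15)*16 - 1) = 26*((-6 + 15)*16 - 1) = 26*(9*16 - 1) = 26*(144 - 1) = 26*143 = 3718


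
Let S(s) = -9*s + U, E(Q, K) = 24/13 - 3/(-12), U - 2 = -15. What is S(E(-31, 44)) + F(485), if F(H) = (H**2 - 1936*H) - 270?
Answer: -36609917/52 ≈ -7.0404e+5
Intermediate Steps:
U = -13 (U = 2 - 15 = -13)
E(Q, K) = 109/52 (E(Q, K) = 24*(1/13) - 3*(-1/12) = 24/13 + 1/4 = 109/52)
F(H) = -270 + H**2 - 1936*H
S(s) = -13 - 9*s (S(s) = -9*s - 13 = -13 - 9*s)
S(E(-31, 44)) + F(485) = (-13 - 9*109/52) + (-270 + 485**2 - 1936*485) = (-13 - 981/52) + (-270 + 235225 - 938960) = -1657/52 - 704005 = -36609917/52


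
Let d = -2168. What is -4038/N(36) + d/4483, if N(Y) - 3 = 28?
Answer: -18169562/138973 ≈ -130.74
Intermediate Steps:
N(Y) = 31 (N(Y) = 3 + 28 = 31)
-4038/N(36) + d/4483 = -4038/31 - 2168/4483 = -18169562/138973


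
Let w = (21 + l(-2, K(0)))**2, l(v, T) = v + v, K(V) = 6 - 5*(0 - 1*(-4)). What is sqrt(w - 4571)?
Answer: I*sqrt(4282) ≈ 65.437*I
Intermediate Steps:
K(V) = -14 (K(V) = 6 - 5*(0 + 4) = 6 - 5*4 = 6 - 20 = -14)
l(v, T) = 2*v
w = 289 (w = (21 + 2*(-2))**2 = (21 - 4)**2 = 17**2 = 289)
sqrt(w - 4571) = sqrt(289 - 4571) = sqrt(-4282) = I*sqrt(4282)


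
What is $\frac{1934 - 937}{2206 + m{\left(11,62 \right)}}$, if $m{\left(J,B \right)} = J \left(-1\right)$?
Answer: $\frac{997}{2195} \approx 0.45421$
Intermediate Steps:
$m{\left(J,B \right)} = - J$
$\frac{1934 - 937}{2206 + m{\left(11,62 \right)}} = \frac{1934 - 937}{2206 - 11} = \frac{997}{2206 - 11} = \frac{997}{2195}$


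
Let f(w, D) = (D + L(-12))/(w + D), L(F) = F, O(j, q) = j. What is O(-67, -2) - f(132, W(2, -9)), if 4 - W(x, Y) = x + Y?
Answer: -9580/143 ≈ -66.993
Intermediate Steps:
W(x, Y) = 4 - Y - x (W(x, Y) = 4 - (x + Y) = 4 - (Y + x) = 4 + (-Y - x) = 4 - Y - x)
f(w, D) = (-12 + D)/(D + w) (f(w, D) = (D - 12)/(w + D) = (-12 + D)/(D + w))
O(-67, -2) - f(132, W(2, -9)) = -67 - (-12 + (4 - 1*(-9) - 1*2))/((4 - 1*(-9) - 1*2) + 132) = -67 - (-12 + (4 + 9 - 2))/((4 + 9 - 2) + 132) = -67 - (-12 + 11)/(11 + 132) = -67 - (-1)/143 = -67 - 1*(-1/143) = -67 + 1/143 = -9580/143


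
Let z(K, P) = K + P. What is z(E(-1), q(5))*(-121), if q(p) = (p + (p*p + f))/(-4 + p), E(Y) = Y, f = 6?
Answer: -4235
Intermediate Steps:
q(p) = (6 + p + p**2)/(-4 + p) (q(p) = (p + (p*p + 6))/(-4 + p) = (p + (p**2 + 6))/(-4 + p) = (p + (6 + p**2))/(-4 + p) = (6 + p + p**2)/(-4 + p))
z(E(-1), q(5))*(-121) = (-1 + (6 + 5 + 5**2)/(-4 + 5))*(-121) = (-1 + (6 + 5 + 25)/1)*(-121) = (-1 + 1*36)*(-121) = (-1 + 36)*(-121) = 35*(-121) = -4235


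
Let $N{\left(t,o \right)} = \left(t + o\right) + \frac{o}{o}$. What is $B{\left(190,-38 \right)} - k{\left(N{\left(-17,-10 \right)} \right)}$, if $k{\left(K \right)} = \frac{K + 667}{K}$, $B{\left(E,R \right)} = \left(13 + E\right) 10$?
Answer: $\frac{53421}{26} \approx 2054.7$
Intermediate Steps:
$N{\left(t,o \right)} = 1 + o + t$ ($N{\left(t,o \right)} = \left(o + t\right) + 1 = 1 + o + t$)
$B{\left(E,R \right)} = 130 + 10 E$
$k{\left(K \right)} = \frac{667 + K}{K}$
$B{\left(190,-38 \right)} - k{\left(N{\left(-17,-10 \right)} \right)} = \left(130 + 10 \cdot 190\right) - \frac{667 - 26}{1 - 10 - 17} = \left(130 + 1900\right) - \frac{667 - 26}{-26} = 2030 - \left(- \frac{1}{26}\right) 641 = 2030 - - \frac{641}{26} = 2030 + \frac{641}{26} = \frac{53421}{26}$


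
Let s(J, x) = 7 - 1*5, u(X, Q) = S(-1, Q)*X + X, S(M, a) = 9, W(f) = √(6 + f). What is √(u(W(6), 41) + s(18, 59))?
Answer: √(2 + 20*√3) ≈ 6.0532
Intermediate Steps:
u(X, Q) = 10*X (u(X, Q) = 9*X + X = 10*X)
s(J, x) = 2 (s(J, x) = 7 - 5 = 2)
√(u(W(6), 41) + s(18, 59)) = √(10*√(6 + 6) + 2) = √(10*√12 + 2) = √(10*(2*√3) + 2) = √(20*√3 + 2) = √(2 + 20*√3)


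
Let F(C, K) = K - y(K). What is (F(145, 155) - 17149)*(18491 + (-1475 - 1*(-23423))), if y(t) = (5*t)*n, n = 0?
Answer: -687220366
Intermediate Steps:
y(t) = 0 (y(t) = (5*t)*0 = 0)
F(C, K) = K (F(C, K) = K - 1*0 = K + 0 = K)
(F(145, 155) - 17149)*(18491 + (-1475 - 1*(-23423))) = (155 - 17149)*(18491 + (-1475 - 1*(-23423))) = -16994*(18491 + (-1475 + 23423)) = -16994*(18491 + 21948) = -16994*40439 = -687220366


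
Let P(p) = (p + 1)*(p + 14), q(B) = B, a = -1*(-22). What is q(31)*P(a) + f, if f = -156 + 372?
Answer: 25884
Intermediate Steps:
a = 22
f = 216
P(p) = (1 + p)*(14 + p)
q(31)*P(a) + f = 31*(14 + 22² + 15*22) + 216 = 31*(14 + 484 + 330) + 216 = 31*828 + 216 = 25668 + 216 = 25884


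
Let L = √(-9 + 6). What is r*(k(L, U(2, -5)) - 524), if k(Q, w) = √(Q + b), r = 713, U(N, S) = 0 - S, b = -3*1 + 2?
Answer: -373612 + 713*√(-1 + I*√3) ≈ -3.7311e+5 + 873.24*I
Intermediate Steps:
b = -1 (b = -3 + 2 = -1)
U(N, S) = -S
L = I*√3 (L = √(-3) = I*√3 ≈ 1.732*I)
k(Q, w) = √(-1 + Q) (k(Q, w) = √(Q - 1) = √(-1 + Q))
r*(k(L, U(2, -5)) - 524) = 713*(√(-1 + I*√3) - 524) = 713*(-524 + √(-1 + I*√3)) = -373612 + 713*√(-1 + I*√3)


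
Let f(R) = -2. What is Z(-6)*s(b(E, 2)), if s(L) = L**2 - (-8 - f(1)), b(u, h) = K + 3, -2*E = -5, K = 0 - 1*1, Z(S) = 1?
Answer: 10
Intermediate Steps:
K = -1 (K = 0 - 1 = -1)
E = 5/2 (E = -1/2*(-5) = 5/2 ≈ 2.5000)
b(u, h) = 2 (b(u, h) = -1 + 3 = 2)
s(L) = 6 + L**2 (s(L) = L**2 - (-8 - 1*(-2)) = L**2 - (-8 + 2) = L**2 - 1*(-6) = L**2 + 6 = 6 + L**2)
Z(-6)*s(b(E, 2)) = 1*(6 + 2**2) = 1*(6 + 4) = 1*10 = 10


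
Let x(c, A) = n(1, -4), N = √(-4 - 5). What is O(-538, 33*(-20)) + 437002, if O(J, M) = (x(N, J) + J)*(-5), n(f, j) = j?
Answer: 439712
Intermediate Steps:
N = 3*I (N = √(-9) = 3*I ≈ 3.0*I)
x(c, A) = -4
O(J, M) = 20 - 5*J (O(J, M) = (-4 + J)*(-5) = 20 - 5*J)
O(-538, 33*(-20)) + 437002 = (20 - 5*(-538)) + 437002 = (20 + 2690) + 437002 = 2710 + 437002 = 439712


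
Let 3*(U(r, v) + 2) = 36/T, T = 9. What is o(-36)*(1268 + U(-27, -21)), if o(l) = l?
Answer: -45624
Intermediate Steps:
U(r, v) = -2/3 (U(r, v) = -2 + (36/9)/3 = -2 + (36*(1/9))/3 = -2 + (1/3)*4 = -2 + 4/3 = -2/3)
o(-36)*(1268 + U(-27, -21)) = -36*(1268 - 2/3) = -36*3802/3 = -45624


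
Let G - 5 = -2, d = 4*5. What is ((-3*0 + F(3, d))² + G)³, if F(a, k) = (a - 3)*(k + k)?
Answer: 27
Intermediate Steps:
d = 20
G = 3 (G = 5 - 2 = 3)
F(a, k) = 2*k*(-3 + a) (F(a, k) = (-3 + a)*(2*k) = 2*k*(-3 + a))
((-3*0 + F(3, d))² + G)³ = ((-3*0 + 2*20*(-3 + 3))² + 3)³ = ((0 + 2*20*0)² + 3)³ = ((0 + 0)² + 3)³ = (0² + 3)³ = (0 + 3)³ = 3³ = 27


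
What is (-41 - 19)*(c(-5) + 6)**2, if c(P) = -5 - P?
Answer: -2160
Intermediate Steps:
(-41 - 19)*(c(-5) + 6)**2 = (-41 - 19)*((-5 - 1*(-5)) + 6)**2 = -60*((-5 + 5) + 6)**2 = -60*(0 + 6)**2 = -60*6**2 = -60*36 = -2160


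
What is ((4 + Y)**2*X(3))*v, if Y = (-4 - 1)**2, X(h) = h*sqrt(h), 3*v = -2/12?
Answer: -841*sqrt(3)/6 ≈ -242.78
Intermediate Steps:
v = -1/18 (v = (-2/12)/3 = (-2*1/12)/3 = (1/3)*(-1/6) = -1/18 ≈ -0.055556)
X(h) = h**(3/2)
Y = 25 (Y = (-5)**2 = 25)
((4 + Y)**2*X(3))*v = ((4 + 25)**2*3**(3/2))*(-1/18) = (29**2*(3*sqrt(3)))*(-1/18) = (841*(3*sqrt(3)))*(-1/18) = (2523*sqrt(3))*(-1/18) = -841*sqrt(3)/6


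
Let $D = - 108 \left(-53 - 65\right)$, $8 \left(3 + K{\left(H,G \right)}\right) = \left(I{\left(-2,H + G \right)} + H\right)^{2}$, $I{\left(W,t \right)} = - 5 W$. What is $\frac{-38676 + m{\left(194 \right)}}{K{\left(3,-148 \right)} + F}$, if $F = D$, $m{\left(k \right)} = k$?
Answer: $- \frac{307856}{102097} \approx -3.0153$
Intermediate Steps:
$K{\left(H,G \right)} = -3 + \frac{\left(10 + H\right)^{2}}{8}$ ($K{\left(H,G \right)} = -3 + \frac{\left(\left(-5\right) \left(-2\right) + H\right)^{2}}{8} = -3 + \frac{\left(10 + H\right)^{2}}{8}$)
$D = 12744$ ($D = \left(-108\right) \left(-118\right) = 12744$)
$F = 12744$
$\frac{-38676 + m{\left(194 \right)}}{K{\left(3,-148 \right)} + F} = \frac{-38676 + 194}{\left(-3 + \frac{\left(10 + 3\right)^{2}}{8}\right) + 12744} = - \frac{38482}{\left(-3 + \frac{13^{2}}{8}\right) + 12744} = - \frac{38482}{\left(-3 + \frac{1}{8} \cdot 169\right) + 12744} = - \frac{38482}{\left(-3 + \frac{169}{8}\right) + 12744} = - \frac{38482}{\frac{145}{8} + 12744} = - \frac{38482}{\frac{102097}{8}} = \left(-38482\right) \frac{8}{102097} = - \frac{307856}{102097}$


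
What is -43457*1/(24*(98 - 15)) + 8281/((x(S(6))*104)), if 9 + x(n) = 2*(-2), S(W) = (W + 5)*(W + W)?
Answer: -27829/996 ≈ -27.941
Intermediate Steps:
S(W) = 2*W*(5 + W) (S(W) = (5 + W)*(2*W) = 2*W*(5 + W))
x(n) = -13 (x(n) = -9 + 2*(-2) = -9 - 4 = -13)
-43457*1/(24*(98 - 15)) + 8281/((x(S(6))*104)) = -43457*1/(24*(98 - 15)) + 8281/((-13*104)) = -43457/(24*83) + 8281/(-1352) = -43457/1992 + 8281*(-1/1352) = -43457*1/1992 - 49/8 = -43457/1992 - 49/8 = -27829/996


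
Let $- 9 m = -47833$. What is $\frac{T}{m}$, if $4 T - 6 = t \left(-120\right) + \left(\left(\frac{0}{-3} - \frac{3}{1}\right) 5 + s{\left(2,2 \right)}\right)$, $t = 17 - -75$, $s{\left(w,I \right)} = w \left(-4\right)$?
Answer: $- \frac{99513}{191332} \approx -0.52011$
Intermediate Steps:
$s{\left(w,I \right)} = - 4 w$
$m = \frac{47833}{9}$ ($m = \left(- \frac{1}{9}\right) \left(-47833\right) = \frac{47833}{9} \approx 5314.8$)
$t = 92$ ($t = 17 + 75 = 92$)
$T = - \frac{11057}{4}$ ($T = \frac{3}{2} + \frac{92 \left(-120\right) + \left(\left(\frac{0}{-3} - \frac{3}{1}\right) 5 - 8\right)}{4} = \frac{3}{2} + \frac{-11040 + \left(\left(0 \left(- \frac{1}{3}\right) - 3\right) 5 - 8\right)}{4} = \frac{3}{2} + \frac{-11040 + \left(\left(0 - 3\right) 5 - 8\right)}{4} = \frac{3}{2} + \frac{-11040 - 23}{4} = \frac{3}{2} + \frac{1}{4} \left(-11063\right) = \frac{3}{2} - \frac{11063}{4} = - \frac{11057}{4} \approx -2764.3$)
$\frac{T}{m} = - \frac{11057}{4 \cdot \frac{47833}{9}} = \left(- \frac{11057}{4}\right) \frac{9}{47833} = - \frac{99513}{191332}$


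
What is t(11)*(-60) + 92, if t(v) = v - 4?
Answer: -328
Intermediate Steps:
t(v) = -4 + v
t(11)*(-60) + 92 = (-4 + 11)*(-60) + 92 = 7*(-60) + 92 = -420 + 92 = -328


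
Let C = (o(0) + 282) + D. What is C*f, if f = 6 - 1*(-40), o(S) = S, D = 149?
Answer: 19826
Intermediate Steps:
f = 46 (f = 6 + 40 = 46)
C = 431 (C = (0 + 282) + 149 = 282 + 149 = 431)
C*f = 431*46 = 19826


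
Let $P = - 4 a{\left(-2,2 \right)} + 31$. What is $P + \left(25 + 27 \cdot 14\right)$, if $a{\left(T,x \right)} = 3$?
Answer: $422$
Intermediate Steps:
$P = 19$ ($P = \left(-4\right) 3 + 31 = -12 + 31 = 19$)
$P + \left(25 + 27 \cdot 14\right) = 19 + \left(25 + 27 \cdot 14\right) = 19 + \left(25 + 378\right) = 19 + 403 = 422$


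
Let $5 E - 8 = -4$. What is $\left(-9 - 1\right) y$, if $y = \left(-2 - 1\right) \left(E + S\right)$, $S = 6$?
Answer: $204$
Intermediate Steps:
$E = \frac{4}{5}$ ($E = \frac{8}{5} + \frac{1}{5} \left(-4\right) = \frac{8}{5} - \frac{4}{5} = \frac{4}{5} \approx 0.8$)
$y = - \frac{102}{5}$ ($y = \left(-2 - 1\right) \left(\frac{4}{5} + 6\right) = \left(-3\right) \frac{34}{5} = - \frac{102}{5} \approx -20.4$)
$\left(-9 - 1\right) y = \left(-9 - 1\right) \left(- \frac{102}{5}\right) = \left(-10\right) \left(- \frac{102}{5}\right) = 204$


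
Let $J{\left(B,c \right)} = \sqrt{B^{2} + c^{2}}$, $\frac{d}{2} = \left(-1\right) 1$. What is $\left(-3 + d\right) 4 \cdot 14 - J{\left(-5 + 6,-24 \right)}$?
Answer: $-280 - \sqrt{577} \approx -304.02$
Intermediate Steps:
$d = -2$ ($d = 2 \left(\left(-1\right) 1\right) = 2 \left(-1\right) = -2$)
$\left(-3 + d\right) 4 \cdot 14 - J{\left(-5 + 6,-24 \right)} = \left(-3 - 2\right) 4 \cdot 14 - \sqrt{\left(-5 + 6\right)^{2} + \left(-24\right)^{2}} = \left(-5\right) 4 \cdot 14 - \sqrt{1^{2} + 576} = \left(-20\right) 14 - \sqrt{1 + 576} = -280 - \sqrt{577}$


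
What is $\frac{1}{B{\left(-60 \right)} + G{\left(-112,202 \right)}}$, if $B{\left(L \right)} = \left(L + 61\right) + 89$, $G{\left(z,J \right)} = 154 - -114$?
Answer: $\frac{1}{358} \approx 0.0027933$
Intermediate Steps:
$G{\left(z,J \right)} = 268$ ($G{\left(z,J \right)} = 154 + 114 = 268$)
$B{\left(L \right)} = 150 + L$ ($B{\left(L \right)} = \left(61 + L\right) + 89 = 150 + L$)
$\frac{1}{B{\left(-60 \right)} + G{\left(-112,202 \right)}} = \frac{1}{\left(150 - 60\right) + 268} = \frac{1}{90 + 268} = \frac{1}{358}$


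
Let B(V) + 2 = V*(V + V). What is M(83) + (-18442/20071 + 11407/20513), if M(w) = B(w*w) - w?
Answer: 39078705182164762/411716423 ≈ 9.4917e+7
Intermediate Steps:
B(V) = -2 + 2*V² (B(V) = -2 + V*(V + V) = -2 + V*(2*V) = -2 + 2*V²)
M(w) = -2 - w + 2*w⁴ (M(w) = (-2 + 2*(w*w)²) - w = (-2 + 2*(w²)²) - w = (-2 + 2*w⁴) - w = -2 - w + 2*w⁴)
M(83) + (-18442/20071 + 11407/20513) = (-2 - 1*83 + 2*83⁴) + (-18442/20071 + 11407/20513) = (-2 - 83 + 2*47458321) + (-18442*1/20071 + 11407*(1/20513)) = (-2 - 83 + 94916642) + (-18442/20071 + 11407/20513) = 94916557 - 149350849/411716423 = 39078705182164762/411716423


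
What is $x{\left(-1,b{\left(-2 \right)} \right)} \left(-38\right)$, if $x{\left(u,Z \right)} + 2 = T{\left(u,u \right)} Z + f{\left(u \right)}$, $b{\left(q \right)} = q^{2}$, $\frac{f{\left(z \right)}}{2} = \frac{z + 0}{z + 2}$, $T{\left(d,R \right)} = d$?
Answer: $304$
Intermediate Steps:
$f{\left(z \right)} = \frac{2 z}{2 + z}$ ($f{\left(z \right)} = 2 \frac{z + 0}{z + 2} = 2 \frac{z}{2 + z} = \frac{2 z}{2 + z}$)
$x{\left(u,Z \right)} = -2 + Z u + \frac{2 u}{2 + u}$ ($x{\left(u,Z \right)} = -2 + \left(u Z + \frac{2 u}{2 + u}\right) = -2 + \left(Z u + \frac{2 u}{2 + u}\right) = -2 + Z u + \frac{2 u}{2 + u}$)
$x{\left(-1,b{\left(-2 \right)} \right)} \left(-38\right) = \frac{2 \left(-1\right) + \left(-2 + \left(-2\right)^{2} \left(-1\right)\right) \left(2 - 1\right)}{2 - 1} \left(-38\right) = \frac{-2 + \left(-2 + 4 \left(-1\right)\right) 1}{1} \left(-38\right) = 1 \left(-2 + \left(-2 - 4\right) 1\right) \left(-38\right) = 1 \left(-2 - 6\right) \left(-38\right) = 1 \left(-8\right) \left(-38\right) = \left(-8\right) \left(-38\right) = 304$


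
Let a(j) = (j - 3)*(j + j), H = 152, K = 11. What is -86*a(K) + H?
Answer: -14984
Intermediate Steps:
a(j) = 2*j*(-3 + j) (a(j) = (-3 + j)*(2*j) = 2*j*(-3 + j))
-86*a(K) + H = -172*11*(-3 + 11) + 152 = -172*11*8 + 152 = -86*176 + 152 = -15136 + 152 = -14984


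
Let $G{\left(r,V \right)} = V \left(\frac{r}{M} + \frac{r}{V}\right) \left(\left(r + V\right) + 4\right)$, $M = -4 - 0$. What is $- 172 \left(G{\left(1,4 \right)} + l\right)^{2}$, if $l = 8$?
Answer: $-11008$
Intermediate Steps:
$M = -4$ ($M = -4 + 0 = -4$)
$G{\left(r,V \right)} = V \left(- \frac{r}{4} + \frac{r}{V}\right) \left(4 + V + r\right)$ ($G{\left(r,V \right)} = V \left(\frac{r}{-4} + \frac{r}{V}\right) \left(\left(r + V\right) + 4\right) = V \left(r \left(- \frac{1}{4}\right) + \frac{r}{V}\right) \left(\left(V + r\right) + 4\right) = V \left(- \frac{r}{4} + \frac{r}{V}\right) \left(4 + V + r\right)$)
$- 172 \left(G{\left(1,4 \right)} + l\right)^{2} = - 172 \left(\frac{1}{4} \cdot 1 \left(16 - 4^{2} + 4 \cdot 1 - 4 \cdot 1\right) + 8\right)^{2} = - 172 \left(\frac{1}{4} \cdot 1 \left(16 - 16 + 4 - 4\right) + 8\right)^{2} = - 172 \left(\frac{1}{4} \cdot 1 \cdot 0 + 8\right)^{2} = - 172 \left(0 + 8\right)^{2} = - 172 \cdot 8^{2} = \left(-172\right) 64 = -11008$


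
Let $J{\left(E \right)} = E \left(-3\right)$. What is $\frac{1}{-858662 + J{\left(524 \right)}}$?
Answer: $- \frac{1}{860234} \approx -1.1625 \cdot 10^{-6}$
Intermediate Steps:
$J{\left(E \right)} = - 3 E$
$\frac{1}{-858662 + J{\left(524 \right)}} = \frac{1}{-858662 - 1572} = \frac{1}{-860234} = - \frac{1}{860234}$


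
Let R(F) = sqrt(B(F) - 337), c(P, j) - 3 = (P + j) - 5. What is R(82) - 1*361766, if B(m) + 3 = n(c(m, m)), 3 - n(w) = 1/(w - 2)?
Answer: -361766 + I*sqrt(539210)/40 ≈ -3.6177e+5 + 18.358*I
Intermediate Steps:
c(P, j) = -2 + P + j (c(P, j) = 3 + ((P + j) - 5) = 3 + (-5 + P + j) = -2 + P + j)
n(w) = 3 - 1/(-2 + w) (n(w) = 3 - 1/(w - 2) = 3 - 1/(-2 + w))
B(m) = -3 + (-13 + 6*m)/(-4 + 2*m) (B(m) = -3 + (-7 + 3*(-2 + m + m))/(-2 + (-2 + m + m)) = -3 + (-7 + 3*(-2 + 2*m))/(-2 + (-2 + 2*m)) = -3 + (-7 + (-6 + 6*m))/(-4 + 2*m) = -3 + (-13 + 6*m)/(-4 + 2*m))
R(F) = sqrt(-337 - 1/(-4 + 2*F)) (R(F) = sqrt(-1/(-4 + 2*F) - 337) = sqrt(-337 - 1/(-4 + 2*F)))
R(82) - 1*361766 = sqrt(2)*sqrt((1347 - 674*82)/(-2 + 82))/2 - 1*361766 = sqrt(2)*sqrt((1347 - 55268)/80)/2 - 361766 = sqrt(2)*sqrt((1/80)*(-53921))/2 - 361766 = sqrt(2)*sqrt(-53921/80)/2 - 361766 = sqrt(2)*(I*sqrt(269605)/20)/2 - 361766 = I*sqrt(539210)/40 - 361766 = -361766 + I*sqrt(539210)/40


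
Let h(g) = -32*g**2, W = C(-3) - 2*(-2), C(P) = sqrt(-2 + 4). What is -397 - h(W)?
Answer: 179 + 256*sqrt(2) ≈ 541.04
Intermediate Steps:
C(P) = sqrt(2)
W = 4 + sqrt(2) (W = sqrt(2) - 2*(-2) = sqrt(2) + 4 = 4 + sqrt(2) ≈ 5.4142)
-397 - h(W) = -397 - (-32)*(4 + sqrt(2))**2 = -397 + 32*(4 + sqrt(2))**2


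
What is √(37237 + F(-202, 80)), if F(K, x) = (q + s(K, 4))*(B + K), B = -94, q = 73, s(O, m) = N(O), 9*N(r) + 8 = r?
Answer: √202821/3 ≈ 150.12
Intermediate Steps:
N(r) = -8/9 + r/9
s(O, m) = -8/9 + O/9
F(K, x) = (-94 + K)*(649/9 + K/9) (F(K, x) = (73 + (-8/9 + K/9))*(-94 + K) = (649/9 + K/9)*(-94 + K) = (-94 + K)*(649/9 + K/9))
√(37237 + F(-202, 80)) = √(37237 + (-61006/9 + (⅑)*(-202)² + (185/3)*(-202))) = √(37237 + (-61006/9 + (⅑)*40804 - 37370/3)) = √(37237 + (-61006/9 + 40804/9 - 37370/3)) = √(37237 - 44104/3) = √(67607/3) = √202821/3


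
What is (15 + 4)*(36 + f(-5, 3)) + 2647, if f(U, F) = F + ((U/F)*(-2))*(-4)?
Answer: 9404/3 ≈ 3134.7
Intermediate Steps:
f(U, F) = F + 8*U/F (f(U, F) = F - 2*U/F*(-4) = F + 8*U/F)
(15 + 4)*(36 + f(-5, 3)) + 2647 = (15 + 4)*(36 + (3 + 8*(-5)/3)) + 2647 = 19*(36 + (3 + 8*(-5)*(⅓))) + 2647 = 19*(36 + (3 - 40/3)) + 2647 = 19*(36 - 31/3) + 2647 = 19*(77/3) + 2647 = 1463/3 + 2647 = 9404/3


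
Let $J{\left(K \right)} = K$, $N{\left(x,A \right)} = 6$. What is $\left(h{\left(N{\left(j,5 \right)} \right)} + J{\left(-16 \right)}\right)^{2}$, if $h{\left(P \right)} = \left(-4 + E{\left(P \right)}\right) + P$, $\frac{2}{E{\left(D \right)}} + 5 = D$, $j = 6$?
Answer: $144$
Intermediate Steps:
$E{\left(D \right)} = \frac{2}{-5 + D}$
$h{\left(P \right)} = -4 + P + \frac{2}{-5 + P}$ ($h{\left(P \right)} = \left(-4 + \frac{2}{-5 + P}\right) + P = -4 + P + \frac{2}{-5 + P}$)
$\left(h{\left(N{\left(j,5 \right)} \right)} + J{\left(-16 \right)}\right)^{2} = \left(\frac{2 + \left(-5 + 6\right) \left(-4 + 6\right)}{-5 + 6} - 16\right)^{2} = \left(\frac{2 + 1 \cdot 2}{1} - 16\right)^{2} = \left(1 \left(2 + 2\right) - 16\right)^{2} = \left(1 \cdot 4 - 16\right)^{2} = \left(4 - 16\right)^{2} = \left(-12\right)^{2} = 144$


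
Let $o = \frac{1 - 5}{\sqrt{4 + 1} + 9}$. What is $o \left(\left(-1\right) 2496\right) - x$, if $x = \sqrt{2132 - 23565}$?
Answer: $\frac{22464}{19} - \frac{2496 \sqrt{5}}{19} - i \sqrt{21433} \approx 888.57 - 146.4 i$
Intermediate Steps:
$o = - \frac{4}{9 + \sqrt{5}}$ ($o = - \frac{4}{\sqrt{5} + 9} = - \frac{4}{9 + \sqrt{5}} \approx -0.356$)
$x = i \sqrt{21433}$ ($x = \sqrt{-21433} = i \sqrt{21433} \approx 146.4 i$)
$o \left(\left(-1\right) 2496\right) - x = \left(- \frac{9}{19} + \frac{\sqrt{5}}{19}\right) \left(\left(-1\right) 2496\right) - i \sqrt{21433} = \left(- \frac{9}{19} + \frac{\sqrt{5}}{19}\right) \left(-2496\right) - i \sqrt{21433} = \left(\frac{22464}{19} - \frac{2496 \sqrt{5}}{19}\right) - i \sqrt{21433} = \frac{22464}{19} - \frac{2496 \sqrt{5}}{19} - i \sqrt{21433}$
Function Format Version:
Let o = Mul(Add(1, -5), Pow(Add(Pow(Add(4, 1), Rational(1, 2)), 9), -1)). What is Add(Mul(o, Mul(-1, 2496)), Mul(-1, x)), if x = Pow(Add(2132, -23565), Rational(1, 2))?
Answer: Add(Rational(22464, 19), Mul(Rational(-2496, 19), Pow(5, Rational(1, 2))), Mul(-1, I, Pow(21433, Rational(1, 2)))) ≈ Add(888.57, Mul(-146.40, I))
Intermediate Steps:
o = Mul(-4, Pow(Add(9, Pow(5, Rational(1, 2))), -1)) (o = Mul(-4, Pow(Add(Pow(5, Rational(1, 2)), 9), -1)) = Mul(-4, Pow(Add(9, Pow(5, Rational(1, 2))), -1)) ≈ -0.35600)
x = Mul(I, Pow(21433, Rational(1, 2))) (x = Pow(-21433, Rational(1, 2)) = Mul(I, Pow(21433, Rational(1, 2))) ≈ Mul(146.40, I))
Add(Mul(o, Mul(-1, 2496)), Mul(-1, x)) = Add(Mul(Add(Rational(-9, 19), Mul(Rational(1, 19), Pow(5, Rational(1, 2)))), Mul(-1, 2496)), Mul(-1, Mul(I, Pow(21433, Rational(1, 2))))) = Add(Mul(Add(Rational(-9, 19), Mul(Rational(1, 19), Pow(5, Rational(1, 2)))), -2496), Mul(-1, I, Pow(21433, Rational(1, 2)))) = Add(Add(Rational(22464, 19), Mul(Rational(-2496, 19), Pow(5, Rational(1, 2)))), Mul(-1, I, Pow(21433, Rational(1, 2)))) = Add(Rational(22464, 19), Mul(Rational(-2496, 19), Pow(5, Rational(1, 2))), Mul(-1, I, Pow(21433, Rational(1, 2))))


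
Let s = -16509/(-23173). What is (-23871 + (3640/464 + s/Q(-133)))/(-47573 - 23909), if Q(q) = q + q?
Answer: 1066423775332/3194468426401 ≈ 0.33383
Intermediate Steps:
s = 16509/23173 (s = -16509*(-1/23173) = 16509/23173 ≈ 0.71242)
Q(q) = 2*q
(-23871 + (3640/464 + s/Q(-133)))/(-47573 - 23909) = (-23871 + (3640/464 + 16509/(23173*((2*(-133))))))/(-47573 - 23909) = (-23871 + (3640*(1/464) + (16509/23173)/(-266)))/(-71482) = (-23871 + (455/58 + (16509/23173)*(-1/266)))*(-1/71482) = (-23871 + (455/58 - 16509/6164018))*(-1/71482) = (-23871 + 700917667/89378261)*(-1/71482) = -2132847550664/89378261*(-1/71482) = 1066423775332/3194468426401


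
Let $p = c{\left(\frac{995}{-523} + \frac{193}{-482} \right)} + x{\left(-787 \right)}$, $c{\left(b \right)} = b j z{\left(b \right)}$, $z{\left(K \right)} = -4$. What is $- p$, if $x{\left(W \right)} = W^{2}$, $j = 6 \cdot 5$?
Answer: $- \frac{78101958607}{126043} \approx -6.1965 \cdot 10^{5}$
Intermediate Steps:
$j = 30$
$c{\left(b \right)} = - 120 b$ ($c{\left(b \right)} = b 30 \left(-4\right) = 30 b \left(-4\right) = - 120 b$)
$p = \frac{78101958607}{126043}$ ($p = - 120 \left(\frac{995}{-523} + \frac{193}{-482}\right) + \left(-787\right)^{2} = - 120 \left(995 \left(- \frac{1}{523}\right) + 193 \left(- \frac{1}{482}\right)\right) + 619369 = - 120 \left(- \frac{995}{523} - \frac{193}{482}\right) + 619369 = \left(-120\right) \left(- \frac{580529}{252086}\right) + 619369 = \frac{34831740}{126043} + 619369 = \frac{78101958607}{126043} \approx 6.1965 \cdot 10^{5}$)
$- p = \left(-1\right) \frac{78101958607}{126043} = - \frac{78101958607}{126043}$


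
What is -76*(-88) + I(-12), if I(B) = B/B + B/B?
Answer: 6690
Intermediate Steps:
I(B) = 2 (I(B) = 1 + 1 = 2)
-76*(-88) + I(-12) = -76*(-88) + 2 = 6688 + 2 = 6690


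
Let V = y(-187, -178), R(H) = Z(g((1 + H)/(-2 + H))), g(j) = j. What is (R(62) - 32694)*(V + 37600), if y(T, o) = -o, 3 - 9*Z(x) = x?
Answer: -37053172403/30 ≈ -1.2351e+9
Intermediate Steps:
Z(x) = ⅓ - x/9
R(H) = ⅓ - (1 + H)/(9*(-2 + H))
V = 178 (V = -1*(-178) = 178)
(R(62) - 32694)*(V + 37600) = ((-7 + 2*62)/(9*(-2 + 62)) - 32694)*(178 + 37600) = ((⅑)*(-7 + 124)/60 - 32694)*37778 = ((⅑)*(1/60)*117 - 32694)*37778 = (13/60 - 32694)*37778 = -1961627/60*37778 = -37053172403/30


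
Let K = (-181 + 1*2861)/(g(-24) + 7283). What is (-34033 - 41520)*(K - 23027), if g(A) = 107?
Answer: 1285661601805/739 ≈ 1.7397e+9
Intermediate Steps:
K = 268/739 (K = (-181 + 1*2861)/(107 + 7283) = (-181 + 2861)/7390 = 2680*(1/7390) = 268/739 ≈ 0.36265)
(-34033 - 41520)*(K - 23027) = (-34033 - 41520)*(268/739 - 23027) = -75553*(-17016685/739) = 1285661601805/739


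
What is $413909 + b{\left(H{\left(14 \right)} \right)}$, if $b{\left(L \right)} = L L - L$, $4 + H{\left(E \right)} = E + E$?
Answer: $414461$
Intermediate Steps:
$H{\left(E \right)} = -4 + 2 E$ ($H{\left(E \right)} = -4 + \left(E + E\right) = -4 + 2 E$)
$b{\left(L \right)} = L^{2} - L$
$413909 + b{\left(H{\left(14 \right)} \right)} = 413909 + \left(-4 + 2 \cdot 14\right) \left(-1 + \left(-4 + 2 \cdot 14\right)\right) = 413909 + \left(-4 + 28\right) \left(-1 + \left(-4 + 28\right)\right) = 413909 + 24 \left(-1 + 24\right) = 413909 + 24 \cdot 23 = 413909 + 552 = 414461$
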